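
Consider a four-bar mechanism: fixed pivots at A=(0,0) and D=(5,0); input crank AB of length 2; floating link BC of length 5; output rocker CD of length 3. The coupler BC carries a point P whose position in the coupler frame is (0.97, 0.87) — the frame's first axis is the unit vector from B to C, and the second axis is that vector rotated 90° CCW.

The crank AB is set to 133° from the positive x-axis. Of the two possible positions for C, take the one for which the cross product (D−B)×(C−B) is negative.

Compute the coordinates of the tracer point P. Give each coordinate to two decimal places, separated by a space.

-0.06 1.53

A=(0,0), D=(5.00,0)
B = A + 2.00·(cos133°, sin133°) = (-1.3640, 1.4627)
|BD| = 6.5299
circle(B,5.00) ∩ circle(D,3.00): a=4.4901, h=2.1998
  candidates: C₊=(3.5048,2.6008) cross=14.364; C₋=(2.5192,-1.6870) cross=-14.364
  mode - wants cross < 0 → take C=(2.5192,-1.6870) (cross=-14.364)
ex = (C−B)/|BC| = (0.7766,-0.6299); ey = (0.6299,0.7766)
P = B + 0.97·ex + 0.87·ey = (-0.0626,1.5274)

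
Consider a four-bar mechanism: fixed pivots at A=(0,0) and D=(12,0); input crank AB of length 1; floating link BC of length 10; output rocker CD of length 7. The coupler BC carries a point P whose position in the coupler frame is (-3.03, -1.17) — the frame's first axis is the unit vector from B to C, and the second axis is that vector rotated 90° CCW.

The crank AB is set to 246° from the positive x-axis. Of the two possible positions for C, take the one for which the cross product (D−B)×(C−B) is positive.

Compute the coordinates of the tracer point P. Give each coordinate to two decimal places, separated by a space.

A=(0,0), D=(12.00,0)
B = A + 1.00·(cos246°, sin246°) = (-0.4067, -0.9135)
|BD| = 12.4403
circle(B,10.00) ∩ circle(D,7.00): a=8.2699, h=5.6221
  candidates: C₊=(7.4280,5.3007) cross=69.941; C₋=(8.2537,-5.9132) cross=-69.941
  mode + wants cross > 0 → take C=(7.4280,5.3007) (cross=69.941)
ex = (C−B)/|BC| = (0.7835,0.6214); ey = (-0.6214,0.7835)
P = B + -3.03·ex + -1.17·ey = (-2.0536,-3.7131)

-2.05 -3.71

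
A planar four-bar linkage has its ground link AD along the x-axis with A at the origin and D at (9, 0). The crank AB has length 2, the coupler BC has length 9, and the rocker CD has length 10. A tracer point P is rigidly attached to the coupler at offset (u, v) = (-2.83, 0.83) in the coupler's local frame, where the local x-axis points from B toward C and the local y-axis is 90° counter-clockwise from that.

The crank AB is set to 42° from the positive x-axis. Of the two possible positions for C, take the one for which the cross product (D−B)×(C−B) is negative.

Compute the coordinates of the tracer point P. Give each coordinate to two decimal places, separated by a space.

A=(0,0), D=(9.00,0)
B = A + 2.00·(cos42°, sin42°) = (1.4863, 1.3383)
|BD| = 7.6320
circle(B,9.00) ∩ circle(D,10.00): a=2.5712, h=8.6249
  candidates: C₊=(5.5300,9.3787) cross=65.825; C₋=(2.5053,-7.6039) cross=-65.825
  mode - wants cross < 0 → take C=(2.5053,-7.6039) (cross=-65.825)
ex = (C−B)/|BC| = (0.1132,-0.9936); ey = (0.9936,0.1132)
P = B + -2.83·ex + 0.83·ey = (1.9905,4.2440)

1.99 4.24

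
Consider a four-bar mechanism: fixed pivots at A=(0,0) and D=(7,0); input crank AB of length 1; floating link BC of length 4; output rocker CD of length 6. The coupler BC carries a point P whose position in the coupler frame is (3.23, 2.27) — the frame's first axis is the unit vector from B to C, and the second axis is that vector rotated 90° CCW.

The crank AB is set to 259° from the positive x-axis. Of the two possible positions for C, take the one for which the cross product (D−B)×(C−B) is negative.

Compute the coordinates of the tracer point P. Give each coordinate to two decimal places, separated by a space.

A=(0,0), D=(7.00,0)
B = A + 1.00·(cos259°, sin259°) = (-0.1908, -0.9816)
|BD| = 7.2575
circle(B,4.00) ∩ circle(D,6.00): a=2.2509, h=3.3066
  candidates: C₊=(1.5921,2.5990) cross=23.998; C₋=(2.4866,-3.9534) cross=-23.998
  mode - wants cross < 0 → take C=(2.4866,-3.9534) (cross=-23.998)
ex = (C−B)/|BC| = (0.6694,-0.7429); ey = (0.7429,0.6694)
P = B + 3.23·ex + 2.27·ey = (3.6577,-1.8619)

3.66 -1.86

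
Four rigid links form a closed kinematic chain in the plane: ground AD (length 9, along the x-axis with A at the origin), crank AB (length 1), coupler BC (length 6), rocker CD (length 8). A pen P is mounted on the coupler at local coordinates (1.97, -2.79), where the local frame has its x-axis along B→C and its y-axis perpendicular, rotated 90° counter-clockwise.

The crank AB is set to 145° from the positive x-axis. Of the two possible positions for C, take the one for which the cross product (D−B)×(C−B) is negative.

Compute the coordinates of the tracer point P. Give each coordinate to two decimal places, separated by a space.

-2.13 -2.58

A=(0,0), D=(9.00,0)
B = A + 1.00·(cos145°, sin145°) = (-0.8192, 0.5736)
|BD| = 9.8359
circle(B,6.00) ∩ circle(D,8.00): a=3.4946, h=4.8773
  candidates: C₊=(2.9539,5.2388) cross=47.972; C₋=(2.3851,-4.4992) cross=-47.972
  mode - wants cross < 0 → take C=(2.3851,-4.4992) (cross=-47.972)
ex = (C−B)/|BC| = (0.5340,-0.8455); ey = (0.8455,0.5340)
P = B + 1.97·ex + -2.79·ey = (-2.1259,-2.5819)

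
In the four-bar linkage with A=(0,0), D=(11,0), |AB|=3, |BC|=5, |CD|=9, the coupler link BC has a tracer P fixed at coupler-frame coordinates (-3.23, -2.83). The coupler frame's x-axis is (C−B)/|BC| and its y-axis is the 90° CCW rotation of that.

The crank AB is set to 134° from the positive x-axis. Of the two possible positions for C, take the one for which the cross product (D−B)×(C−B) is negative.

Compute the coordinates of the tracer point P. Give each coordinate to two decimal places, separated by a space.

-6.35 1.67

A=(0,0), D=(11.00,0)
B = A + 3.00·(cos134°, sin134°) = (-2.0840, 2.1580)
|BD| = 13.2607
circle(B,5.00) ∩ circle(D,9.00): a=4.5189, h=2.1400
  candidates: C₊=(2.7229,3.5341) cross=28.378; C₋=(2.0264,-0.6889) cross=-28.378
  mode - wants cross < 0 → take C=(2.0264,-0.6889) (cross=-28.378)
ex = (C−B)/|BC| = (0.8221,-0.5694); ey = (0.5694,0.8221)
P = B + -3.23·ex + -2.83·ey = (-6.3506,1.6706)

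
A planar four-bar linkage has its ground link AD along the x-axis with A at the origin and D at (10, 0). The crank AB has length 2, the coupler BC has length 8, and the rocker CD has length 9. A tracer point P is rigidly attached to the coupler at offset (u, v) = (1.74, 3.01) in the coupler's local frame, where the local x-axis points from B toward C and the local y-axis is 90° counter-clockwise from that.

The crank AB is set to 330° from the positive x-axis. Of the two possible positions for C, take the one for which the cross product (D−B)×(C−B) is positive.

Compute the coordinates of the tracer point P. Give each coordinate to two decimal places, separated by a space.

-0.67 1.51

A=(0,0), D=(10.00,0)
B = A + 2.00·(cos330°, sin330°) = (1.7321, -1.0000)
|BD| = 8.3282
circle(B,8.00) ∩ circle(D,9.00): a=3.1435, h=7.3565
  candidates: C₊=(3.9695,6.6808) cross=61.267; C₋=(5.7361,-7.9259) cross=-61.267
  mode + wants cross > 0 → take C=(3.9695,6.6808) (cross=61.267)
ex = (C−B)/|BC| = (0.2797,0.9601); ey = (-0.9601,0.2797)
P = B + 1.74·ex + 3.01·ey = (-0.6712,1.5124)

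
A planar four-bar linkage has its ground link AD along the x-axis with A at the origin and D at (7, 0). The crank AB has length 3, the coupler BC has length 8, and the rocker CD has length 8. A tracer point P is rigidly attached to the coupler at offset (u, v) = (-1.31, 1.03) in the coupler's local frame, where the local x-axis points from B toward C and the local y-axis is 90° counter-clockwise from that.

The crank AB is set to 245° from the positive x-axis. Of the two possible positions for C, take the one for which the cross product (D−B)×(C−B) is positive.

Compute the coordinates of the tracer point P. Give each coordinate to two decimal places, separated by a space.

A=(0,0), D=(7.00,0)
B = A + 3.00·(cos245°, sin245°) = (-1.2679, -2.7189)
|BD| = 8.7034
circle(B,8.00) ∩ circle(D,8.00): a=4.3517, h=6.7129
  candidates: C₊=(0.7690,5.0174) cross=58.425; C₋=(4.9631,-7.7364) cross=-58.425
  mode + wants cross > 0 → take C=(0.7690,5.0174) (cross=58.425)
ex = (C−B)/|BC| = (0.2546,0.9670); ey = (-0.9670,0.2546)
P = B + -1.31·ex + 1.03·ey = (-2.5974,-3.7235)

-2.60 -3.72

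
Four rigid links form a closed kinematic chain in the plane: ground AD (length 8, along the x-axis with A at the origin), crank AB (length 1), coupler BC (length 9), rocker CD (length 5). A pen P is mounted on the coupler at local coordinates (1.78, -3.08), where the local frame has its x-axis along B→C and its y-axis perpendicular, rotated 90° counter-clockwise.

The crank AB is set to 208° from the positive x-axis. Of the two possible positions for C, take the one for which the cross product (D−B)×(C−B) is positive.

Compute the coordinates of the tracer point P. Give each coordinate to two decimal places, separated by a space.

2.35 -1.95

A=(0,0), D=(8.00,0)
B = A + 1.00·(cos208°, sin208°) = (-0.8829, -0.4695)
|BD| = 8.8953
circle(B,9.00) ∩ circle(D,5.00): a=7.5954, h=4.8281
  candidates: C₊=(6.4470,4.7527) cross=42.947; C₋=(6.9567,-4.8899) cross=-42.947
  mode + wants cross > 0 → take C=(6.4470,4.7527) (cross=42.947)
ex = (C−B)/|BC| = (0.8144,0.5802); ey = (-0.5802,0.8144)
P = B + 1.78·ex + -3.08·ey = (2.3539,-1.9451)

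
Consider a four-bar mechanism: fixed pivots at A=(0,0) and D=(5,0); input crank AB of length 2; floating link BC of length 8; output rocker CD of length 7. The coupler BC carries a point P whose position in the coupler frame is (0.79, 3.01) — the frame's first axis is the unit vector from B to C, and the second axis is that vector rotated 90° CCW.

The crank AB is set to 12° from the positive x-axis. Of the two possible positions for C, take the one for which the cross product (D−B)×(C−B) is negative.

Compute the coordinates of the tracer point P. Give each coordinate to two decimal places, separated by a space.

A=(0,0), D=(5.00,0)
B = A + 2.00·(cos12°, sin12°) = (1.9563, 0.4158)
|BD| = 3.0720
circle(B,8.00) ∩ circle(D,7.00): a=3.9774, h=6.9412
  candidates: C₊=(6.8367,6.7548) cross=21.323; C₋=(4.9575,-6.9999) cross=-21.323
  mode - wants cross < 0 → take C=(4.9575,-6.9999) (cross=-21.323)
ex = (C−B)/|BC| = (0.3752,-0.9270); ey = (0.9270,0.3752)
P = B + 0.79·ex + 3.01·ey = (5.0428,0.8127)

5.04 0.81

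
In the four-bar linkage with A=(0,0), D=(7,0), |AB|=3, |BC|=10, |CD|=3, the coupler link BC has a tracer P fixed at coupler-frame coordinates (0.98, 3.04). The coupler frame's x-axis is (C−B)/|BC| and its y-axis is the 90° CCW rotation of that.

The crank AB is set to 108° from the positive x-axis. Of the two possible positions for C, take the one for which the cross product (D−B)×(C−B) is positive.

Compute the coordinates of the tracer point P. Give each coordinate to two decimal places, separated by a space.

0.25 5.82

A=(0,0), D=(7.00,0)
B = A + 3.00·(cos108°, sin108°) = (-0.9271, 2.8532)
|BD| = 8.4249
circle(B,10.00) ∩ circle(D,3.00): a=9.6131, h=2.7547
  candidates: C₊=(9.0509,2.1895) cross=23.208; C₋=(7.1851,-2.9943) cross=-23.208
  mode + wants cross > 0 → take C=(9.0509,2.1895) (cross=23.208)
ex = (C−B)/|BC| = (0.9978,-0.0664); ey = (0.0664,0.9978)
P = B + 0.98·ex + 3.04·ey = (0.2526,5.8214)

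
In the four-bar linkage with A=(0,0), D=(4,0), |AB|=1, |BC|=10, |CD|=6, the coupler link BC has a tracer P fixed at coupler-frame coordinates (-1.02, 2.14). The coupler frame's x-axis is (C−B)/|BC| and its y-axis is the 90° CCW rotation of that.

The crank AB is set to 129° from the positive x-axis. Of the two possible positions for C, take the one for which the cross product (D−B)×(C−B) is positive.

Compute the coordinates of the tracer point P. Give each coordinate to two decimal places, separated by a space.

A=(0,0), D=(4.00,0)
B = A + 1.00·(cos129°, sin129°) = (-0.6293, 0.7771)
|BD| = 4.6941
circle(B,10.00) ∩ circle(D,6.00): a=9.1641, h=4.0024
  candidates: C₊=(9.0710,3.2071) cross=18.787; C₋=(7.7457,-4.6872) cross=-18.787
  mode + wants cross > 0 → take C=(9.0710,3.2071) (cross=18.787)
ex = (C−B)/|BC| = (0.9700,0.2430); ey = (-0.2430,0.9700)
P = B + -1.02·ex + 2.14·ey = (-2.1388,2.6052)

-2.14 2.61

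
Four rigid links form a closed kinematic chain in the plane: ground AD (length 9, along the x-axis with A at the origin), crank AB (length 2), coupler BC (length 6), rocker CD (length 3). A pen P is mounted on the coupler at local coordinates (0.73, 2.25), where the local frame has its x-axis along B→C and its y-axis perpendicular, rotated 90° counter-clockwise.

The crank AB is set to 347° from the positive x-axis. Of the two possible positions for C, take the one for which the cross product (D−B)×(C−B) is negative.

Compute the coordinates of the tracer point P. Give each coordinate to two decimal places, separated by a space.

3.44 1.38

A=(0,0), D=(9.00,0)
B = A + 2.00·(cos347°, sin347°) = (1.9487, -0.4499)
|BD| = 7.0656
circle(B,6.00) ∩ circle(D,3.00): a=5.4435, h=2.5236
  candidates: C₊=(7.2205,2.4152) cross=17.831; C₋=(7.5419,-2.6218) cross=-17.831
  mode - wants cross < 0 → take C=(7.5419,-2.6218) (cross=-17.831)
ex = (C−B)/|BC| = (0.9322,-0.3620); ey = (0.3620,0.9322)
P = B + 0.73·ex + 2.25·ey = (3.4437,1.3833)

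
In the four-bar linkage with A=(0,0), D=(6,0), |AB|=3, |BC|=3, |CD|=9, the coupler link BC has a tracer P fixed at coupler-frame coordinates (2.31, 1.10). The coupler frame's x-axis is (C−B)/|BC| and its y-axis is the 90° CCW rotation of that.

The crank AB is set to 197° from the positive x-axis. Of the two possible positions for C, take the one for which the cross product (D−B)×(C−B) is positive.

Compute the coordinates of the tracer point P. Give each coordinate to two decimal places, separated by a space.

-3.87 1.48

A=(0,0), D=(6.00,0)
B = A + 3.00·(cos197°, sin197°) = (-2.8689, -0.8771)
|BD| = 8.9122
circle(B,3.00) ∩ circle(D,9.00): a=0.4167, h=2.9709
  candidates: C₊=(-2.7467,2.1204) cross=26.477; C₋=(-2.1619,-3.7926) cross=-26.477
  mode + wants cross > 0 → take C=(-2.7467,2.1204) (cross=26.477)
ex = (C−B)/|BC| = (0.0408,0.9992); ey = (-0.9992,0.0408)
P = B + 2.31·ex + 1.10·ey = (-3.8739,1.4758)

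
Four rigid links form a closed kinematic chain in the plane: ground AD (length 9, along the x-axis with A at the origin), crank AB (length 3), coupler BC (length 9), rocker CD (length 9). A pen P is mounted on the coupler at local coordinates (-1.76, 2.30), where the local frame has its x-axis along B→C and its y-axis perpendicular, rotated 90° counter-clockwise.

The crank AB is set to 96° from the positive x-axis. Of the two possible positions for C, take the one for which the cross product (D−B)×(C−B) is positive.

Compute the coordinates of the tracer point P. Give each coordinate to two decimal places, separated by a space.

A=(0,0), D=(9.00,0)
B = A + 3.00·(cos96°, sin96°) = (-0.3136, 2.9836)
|BD| = 9.7798
circle(B,9.00) ∩ circle(D,9.00): a=4.8899, h=7.5557
  candidates: C₊=(6.6483,8.6873) cross=73.893; C₋=(2.0382,-5.7037) cross=-73.893
  mode + wants cross > 0 → take C=(6.6483,8.6873) (cross=73.893)
ex = (C−B)/|BC| = (0.7735,0.6337); ey = (-0.6337,0.7735)
P = B + -1.76·ex + 2.30·ey = (-3.1326,3.6473)

-3.13 3.65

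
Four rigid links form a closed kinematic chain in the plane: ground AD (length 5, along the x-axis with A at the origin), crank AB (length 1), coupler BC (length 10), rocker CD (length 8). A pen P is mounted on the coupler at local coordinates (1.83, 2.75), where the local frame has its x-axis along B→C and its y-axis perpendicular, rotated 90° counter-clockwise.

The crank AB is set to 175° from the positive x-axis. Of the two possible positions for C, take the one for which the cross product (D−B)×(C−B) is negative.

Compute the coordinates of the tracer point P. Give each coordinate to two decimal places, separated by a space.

2.30 0.23

A=(0,0), D=(5.00,0)
B = A + 1.00·(cos175°, sin175°) = (-0.9962, 0.0872)
|BD| = 5.9968
circle(B,10.00) ∩ circle(D,8.00): a=6.0000, h=8.0000
  candidates: C₊=(5.1194,7.9991) cross=47.975; C₋=(4.8869,-7.9992) cross=-47.975
  mode - wants cross < 0 → take C=(4.8869,-7.9992) (cross=-47.975)
ex = (C−B)/|BC| = (0.5883,-0.8086); ey = (0.8086,0.5883)
P = B + 1.83·ex + 2.75·ey = (2.3042,0.2252)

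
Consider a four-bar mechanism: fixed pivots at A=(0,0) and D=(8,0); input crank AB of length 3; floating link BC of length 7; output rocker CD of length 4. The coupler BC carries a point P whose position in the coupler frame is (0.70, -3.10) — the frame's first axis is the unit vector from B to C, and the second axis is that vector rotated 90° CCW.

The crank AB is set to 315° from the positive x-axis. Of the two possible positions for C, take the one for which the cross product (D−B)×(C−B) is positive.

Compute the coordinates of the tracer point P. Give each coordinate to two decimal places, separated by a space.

5.05 -3.36

A=(0,0), D=(8.00,0)
B = A + 3.00·(cos315°, sin315°) = (2.1213, -2.1213)
|BD| = 6.2497
circle(B,7.00) ∩ circle(D,4.00): a=5.7650, h=3.9705
  candidates: C₊=(6.1963,3.5703) cross=24.815; C₋=(8.8917,-3.8993) cross=-24.815
  mode + wants cross > 0 → take C=(6.1963,3.5703) (cross=24.815)
ex = (C−B)/|BC| = (0.5821,0.8131); ey = (-0.8131,0.5821)
P = B + 0.70·ex + -3.10·ey = (5.0494,-3.3568)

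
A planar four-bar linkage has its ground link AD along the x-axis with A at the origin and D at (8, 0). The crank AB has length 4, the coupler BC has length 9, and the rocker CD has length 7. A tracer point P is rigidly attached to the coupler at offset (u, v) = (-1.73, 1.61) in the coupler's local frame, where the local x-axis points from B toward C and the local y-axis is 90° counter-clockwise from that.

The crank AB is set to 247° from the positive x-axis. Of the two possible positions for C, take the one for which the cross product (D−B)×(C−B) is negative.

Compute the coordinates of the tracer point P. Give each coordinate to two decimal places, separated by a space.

-2.60 -1.56

A=(0,0), D=(8.00,0)
B = A + 4.00·(cos247°, sin247°) = (-1.5629, -3.6820)
|BD| = 10.2473
circle(B,9.00) ∩ circle(D,7.00): a=6.6850, h=6.0258
  candidates: C₊=(2.5105,4.3434) cross=61.748; C₋=(6.8408,-6.9034) cross=-61.748
  mode - wants cross < 0 → take C=(6.8408,-6.9034) (cross=-61.748)
ex = (C−B)/|BC| = (0.9337,-0.3579); ey = (0.3579,0.9337)
P = B + -1.73·ex + 1.61·ey = (-2.6021,-1.5595)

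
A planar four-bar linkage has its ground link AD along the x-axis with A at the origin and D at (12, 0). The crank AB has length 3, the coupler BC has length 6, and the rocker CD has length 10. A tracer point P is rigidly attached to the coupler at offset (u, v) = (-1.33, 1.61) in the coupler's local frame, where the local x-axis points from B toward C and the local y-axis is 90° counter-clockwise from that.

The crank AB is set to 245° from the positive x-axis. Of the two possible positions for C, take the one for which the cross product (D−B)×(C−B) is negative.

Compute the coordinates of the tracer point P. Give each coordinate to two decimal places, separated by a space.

-1.57 -0.65

A=(0,0), D=(12.00,0)
B = A + 3.00·(cos245°, sin245°) = (-1.2679, -2.7189)
|BD| = 13.5436
circle(B,6.00) ∩ circle(D,10.00): a=4.4090, h=4.0694
  candidates: C₊=(2.2345,2.1528) cross=55.115; C₋=(3.8684,-5.8204) cross=-55.115
  mode - wants cross < 0 → take C=(3.8684,-5.8204) (cross=-55.115)
ex = (C−B)/|BC| = (0.8560,-0.5169); ey = (0.5169,0.8560)
P = B + -1.33·ex + 1.61·ey = (-1.5742,-0.6532)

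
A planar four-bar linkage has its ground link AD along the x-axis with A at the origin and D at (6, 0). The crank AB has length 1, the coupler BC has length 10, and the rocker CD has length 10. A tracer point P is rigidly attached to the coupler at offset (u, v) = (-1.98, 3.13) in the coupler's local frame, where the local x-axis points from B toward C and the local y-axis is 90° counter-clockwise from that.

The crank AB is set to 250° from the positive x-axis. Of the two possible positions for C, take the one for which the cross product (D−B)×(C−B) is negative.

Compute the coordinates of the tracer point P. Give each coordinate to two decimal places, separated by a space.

A=(0,0), D=(6.00,0)
B = A + 1.00·(cos250°, sin250°) = (-0.3420, -0.9397)
|BD| = 6.4113
circle(B,10.00) ∩ circle(D,10.00): a=3.2056, h=9.4723
  candidates: C₊=(1.4406,8.9001) cross=60.729; C₋=(4.2173,-9.8398) cross=-60.729
  mode - wants cross < 0 → take C=(4.2173,-9.8398) (cross=-60.729)
ex = (C−B)/|BC| = (0.4559,-0.8900); ey = (0.8900,0.4559)
P = B + -1.98·ex + 3.13·ey = (1.5410,2.2496)

1.54 2.25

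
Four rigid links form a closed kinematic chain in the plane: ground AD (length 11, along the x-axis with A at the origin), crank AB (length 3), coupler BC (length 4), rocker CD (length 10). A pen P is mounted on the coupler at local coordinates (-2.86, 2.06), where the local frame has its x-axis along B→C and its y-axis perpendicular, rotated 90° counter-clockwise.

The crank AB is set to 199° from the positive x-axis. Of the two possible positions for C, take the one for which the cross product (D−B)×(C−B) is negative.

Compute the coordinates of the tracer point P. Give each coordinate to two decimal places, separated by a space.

-5.37 1.47

A=(0,0), D=(11.00,0)
B = A + 3.00·(cos199°, sin199°) = (-2.8366, -0.9767)
|BD| = 13.8710
circle(B,4.00) ∩ circle(D,10.00): a=3.9076, h=0.8548
  candidates: C₊=(1.0011,0.1512) cross=11.857; C₋=(1.1215,-1.5543) cross=-11.857
  mode - wants cross < 0 → take C=(1.1215,-1.5543) (cross=-11.857)
ex = (C−B)/|BC| = (0.9895,-0.1444); ey = (0.1444,0.9895)
P = B + -2.86·ex + 2.06·ey = (-5.3691,1.4747)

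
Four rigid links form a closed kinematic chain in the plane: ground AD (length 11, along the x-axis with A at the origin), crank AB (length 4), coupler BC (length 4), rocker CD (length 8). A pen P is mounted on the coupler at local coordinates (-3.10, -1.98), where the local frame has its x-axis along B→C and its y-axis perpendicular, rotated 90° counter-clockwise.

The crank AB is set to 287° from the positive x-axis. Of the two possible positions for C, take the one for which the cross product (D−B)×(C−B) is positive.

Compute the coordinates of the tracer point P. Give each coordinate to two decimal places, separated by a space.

A=(0,0), D=(11.00,0)
B = A + 4.00·(cos287°, sin287°) = (1.1695, -3.8252)
|BD| = 10.5485
circle(B,4.00) ∩ circle(D,8.00): a=2.9991, h=2.6468
  candidates: C₊=(3.0046,-0.2710) cross=27.920; C₋=(4.9242,-5.2043) cross=-27.920
  mode + wants cross > 0 → take C=(3.0046,-0.2710) (cross=27.920)
ex = (C−B)/|BC| = (0.4588,0.8886); ey = (-0.8886,0.4588)
P = B + -3.10·ex + -1.98·ey = (1.5066,-7.4881)

1.51 -7.49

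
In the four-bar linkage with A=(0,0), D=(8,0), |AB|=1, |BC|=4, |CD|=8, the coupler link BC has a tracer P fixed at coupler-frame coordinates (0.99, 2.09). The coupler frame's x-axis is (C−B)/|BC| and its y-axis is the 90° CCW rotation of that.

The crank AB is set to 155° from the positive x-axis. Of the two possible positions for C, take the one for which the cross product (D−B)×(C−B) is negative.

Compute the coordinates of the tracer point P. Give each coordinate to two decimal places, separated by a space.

A=(0,0), D=(8.00,0)
B = A + 1.00·(cos155°, sin155°) = (-0.9063, 0.4226)
|BD| = 8.9163
circle(B,4.00) ∩ circle(D,8.00): a=1.7665, h=3.5888
  candidates: C₊=(1.0283,3.9237) cross=31.999; C₋=(0.6881,-3.2459) cross=-31.999
  mode - wants cross < 0 → take C=(0.6881,-3.2459) (cross=-31.999)
ex = (C−B)/|BC| = (0.3986,-0.9171); ey = (0.9171,0.3986)
P = B + 0.99·ex + 2.09·ey = (1.4051,0.3477)

1.41 0.35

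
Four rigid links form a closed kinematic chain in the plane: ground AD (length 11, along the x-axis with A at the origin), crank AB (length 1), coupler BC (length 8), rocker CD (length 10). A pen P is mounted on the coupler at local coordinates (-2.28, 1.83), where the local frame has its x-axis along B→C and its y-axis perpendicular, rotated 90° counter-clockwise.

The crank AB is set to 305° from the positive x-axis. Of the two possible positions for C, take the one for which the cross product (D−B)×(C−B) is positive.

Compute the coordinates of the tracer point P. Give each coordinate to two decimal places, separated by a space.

-1.97 -2.27

A=(0,0), D=(11.00,0)
B = A + 1.00·(cos305°, sin305°) = (0.5736, -0.8192)
|BD| = 10.4586
circle(B,8.00) ∩ circle(D,10.00): a=3.5082, h=7.1898
  candidates: C₊=(3.5079,6.6233) cross=75.194; C₋=(4.6341,-7.7120) cross=-75.194
  mode + wants cross > 0 → take C=(3.5079,6.6233) (cross=75.194)
ex = (C−B)/|BC| = (0.3668,0.9303); ey = (-0.9303,0.3668)
P = B + -2.28·ex + 1.83·ey = (-1.9652,-2.2690)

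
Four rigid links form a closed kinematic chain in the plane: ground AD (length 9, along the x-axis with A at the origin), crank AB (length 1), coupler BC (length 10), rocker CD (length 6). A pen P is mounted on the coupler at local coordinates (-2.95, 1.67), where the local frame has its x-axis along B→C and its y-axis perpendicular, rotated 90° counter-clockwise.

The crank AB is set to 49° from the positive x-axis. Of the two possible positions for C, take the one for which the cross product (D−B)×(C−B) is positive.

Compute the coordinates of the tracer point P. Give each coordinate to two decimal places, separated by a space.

-2.73 0.63

A=(0,0), D=(9.00,0)
B = A + 1.00·(cos49°, sin49°) = (0.6561, 0.7547)
|BD| = 8.3780
circle(B,10.00) ∩ circle(D,6.00): a=8.0085, h=5.9886
  candidates: C₊=(9.1715,5.9975) cross=50.173; C₋=(8.0926,-5.9310) cross=-50.173
  mode + wants cross > 0 → take C=(9.1715,5.9975) (cross=50.173)
ex = (C−B)/|BC| = (0.8515,0.5243); ey = (-0.5243,0.8515)
P = B + -2.95·ex + 1.67·ey = (-2.7315,0.6301)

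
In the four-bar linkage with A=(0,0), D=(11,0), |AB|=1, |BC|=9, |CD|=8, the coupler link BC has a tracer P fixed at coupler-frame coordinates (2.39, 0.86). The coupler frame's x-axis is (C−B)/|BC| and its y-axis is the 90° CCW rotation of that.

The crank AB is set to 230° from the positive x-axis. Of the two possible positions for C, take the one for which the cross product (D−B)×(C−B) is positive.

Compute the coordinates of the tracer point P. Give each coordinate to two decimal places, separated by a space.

0.36 1.57

A=(0,0), D=(11.00,0)
B = A + 1.00·(cos230°, sin230°) = (-0.6428, -0.7660)
|BD| = 11.6680
circle(B,9.00) ∩ circle(D,8.00): a=6.5625, h=6.1591
  candidates: C₊=(5.5012,5.8106) cross=71.864; C₋=(6.3099,-6.4810) cross=-71.864
  mode + wants cross > 0 → take C=(5.5012,5.8106) (cross=71.864)
ex = (C−B)/|BC| = (0.6827,0.7307); ey = (-0.7307,0.6827)
P = B + 2.39·ex + 0.86·ey = (0.3603,1.5675)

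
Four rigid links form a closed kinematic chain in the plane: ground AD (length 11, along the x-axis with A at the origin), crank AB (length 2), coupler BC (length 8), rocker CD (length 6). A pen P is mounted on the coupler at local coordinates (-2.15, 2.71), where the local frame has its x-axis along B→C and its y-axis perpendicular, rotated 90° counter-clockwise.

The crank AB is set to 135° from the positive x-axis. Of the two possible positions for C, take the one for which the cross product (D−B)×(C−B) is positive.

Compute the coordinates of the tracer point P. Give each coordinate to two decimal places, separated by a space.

-4.24 3.41

A=(0,0), D=(11.00,0)
B = A + 2.00·(cos135°, sin135°) = (-1.4142, 1.4142)
|BD| = 12.4945
circle(B,8.00) ∩ circle(D,6.00): a=7.3677, h=3.1171
  candidates: C₊=(6.2590,3.6774) cross=38.947; C₋=(5.5534,-2.5168) cross=-38.947
  mode + wants cross > 0 → take C=(6.2590,3.6774) (cross=38.947)
ex = (C−B)/|BC| = (0.9592,0.2829); ey = (-0.2829,0.9592)
P = B + -2.15·ex + 2.71·ey = (-4.2430,3.4053)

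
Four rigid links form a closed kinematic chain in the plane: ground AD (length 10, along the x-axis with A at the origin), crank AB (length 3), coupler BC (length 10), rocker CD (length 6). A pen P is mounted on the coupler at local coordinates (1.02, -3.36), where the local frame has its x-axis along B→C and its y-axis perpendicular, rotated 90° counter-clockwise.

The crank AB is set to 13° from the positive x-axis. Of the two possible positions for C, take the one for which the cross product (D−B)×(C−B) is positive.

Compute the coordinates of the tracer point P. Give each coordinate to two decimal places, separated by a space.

5.52 -1.69

A=(0,0), D=(10.00,0)
B = A + 3.00·(cos13°, sin13°) = (2.9231, 0.6749)
|BD| = 7.1090
circle(B,10.00) ∩ circle(D,6.00): a=8.0558, h=5.9248
  candidates: C₊=(11.5050,5.8082) cross=42.120; C₋=(10.3801,-5.9879) cross=-42.120
  mode + wants cross > 0 → take C=(11.5050,5.8082) (cross=42.120)
ex = (C−B)/|BC| = (0.8582,0.5133); ey = (-0.5133,0.8582)
P = B + 1.02·ex + -3.36·ey = (5.5233,-1.6851)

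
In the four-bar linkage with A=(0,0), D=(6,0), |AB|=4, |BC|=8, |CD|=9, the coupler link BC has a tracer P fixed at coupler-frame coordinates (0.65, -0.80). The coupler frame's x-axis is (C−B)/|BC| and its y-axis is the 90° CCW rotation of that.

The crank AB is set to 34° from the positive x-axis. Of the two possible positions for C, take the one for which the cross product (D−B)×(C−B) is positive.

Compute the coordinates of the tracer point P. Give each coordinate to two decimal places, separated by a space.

4.34 2.31

A=(0,0), D=(6.00,0)
B = A + 4.00·(cos34°, sin34°) = (3.3162, 2.2368)
|BD| = 3.4937
circle(B,8.00) ∩ circle(D,9.00): a=-0.6861, h=7.9705
  candidates: C₊=(7.8920,8.7989) cross=27.847; C₋=(-2.3138,-3.4469) cross=-27.847
  mode + wants cross > 0 → take C=(7.8920,8.7989) (cross=27.847)
ex = (C−B)/|BC| = (0.5720,0.8203); ey = (-0.8203,0.5720)
P = B + 0.65·ex + -0.80·ey = (4.3442,2.3124)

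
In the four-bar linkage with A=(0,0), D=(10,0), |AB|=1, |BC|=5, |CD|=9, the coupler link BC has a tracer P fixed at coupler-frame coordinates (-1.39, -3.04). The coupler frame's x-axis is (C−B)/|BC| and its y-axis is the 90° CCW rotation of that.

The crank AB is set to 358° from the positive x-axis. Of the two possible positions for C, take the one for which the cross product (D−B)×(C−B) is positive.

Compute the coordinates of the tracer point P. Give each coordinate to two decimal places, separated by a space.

A=(0,0), D=(10.00,0)
B = A + 1.00·(cos358°, sin358°) = (0.9994, -0.0349)
|BD| = 9.0007
circle(B,5.00) ∩ circle(D,9.00): a=1.3895, h=4.8031
  candidates: C₊=(2.3702,4.7735) cross=43.231; C₋=(2.4075,-4.8325) cross=-43.231
  mode + wants cross > 0 → take C=(2.3702,4.7735) (cross=43.231)
ex = (C−B)/|BC| = (0.2742,0.9617); ey = (-0.9617,0.2742)
P = B + -1.39·ex + -3.04·ey = (3.5418,-2.2051)

3.54 -2.21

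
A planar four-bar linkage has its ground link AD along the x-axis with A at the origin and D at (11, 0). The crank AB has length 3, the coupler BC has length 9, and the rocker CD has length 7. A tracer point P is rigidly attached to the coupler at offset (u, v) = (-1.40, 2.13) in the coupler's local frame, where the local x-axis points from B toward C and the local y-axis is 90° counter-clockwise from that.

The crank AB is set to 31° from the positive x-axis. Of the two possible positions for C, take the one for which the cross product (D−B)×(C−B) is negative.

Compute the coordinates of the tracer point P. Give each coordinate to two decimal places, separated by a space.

A=(0,0), D=(11.00,0)
B = A + 3.00·(cos31°, sin31°) = (2.5715, 1.5451)
|BD| = 8.5690
circle(B,9.00) ∩ circle(D,7.00): a=6.1517, h=6.5694
  candidates: C₊=(9.8069,6.8976) cross=56.293; C₋=(7.4378,-6.0258) cross=-56.293
  mode - wants cross < 0 → take C=(7.4378,-6.0258) (cross=-56.293)
ex = (C−B)/|BC| = (0.5407,-0.8412); ey = (0.8412,0.5407)
P = B + -1.40·ex + 2.13·ey = (3.6063,3.8745)

3.61 3.87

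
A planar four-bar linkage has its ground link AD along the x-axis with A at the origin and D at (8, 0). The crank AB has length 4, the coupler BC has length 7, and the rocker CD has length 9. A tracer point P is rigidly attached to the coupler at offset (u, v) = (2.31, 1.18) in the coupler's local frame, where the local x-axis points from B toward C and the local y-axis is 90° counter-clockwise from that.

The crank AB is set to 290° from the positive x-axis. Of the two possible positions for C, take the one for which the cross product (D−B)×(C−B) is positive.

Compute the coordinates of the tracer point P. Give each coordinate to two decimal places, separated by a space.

-0.38 -1.84

A=(0,0), D=(8.00,0)
B = A + 4.00·(cos290°, sin290°) = (1.3681, -3.7588)
|BD| = 7.6230
circle(B,7.00) ∩ circle(D,9.00): a=1.7126, h=6.7873
  candidates: C₊=(-0.4886,2.9905) cross=51.740; C₋=(6.2047,-8.8191) cross=-51.740
  mode + wants cross > 0 → take C=(-0.4886,2.9905) (cross=51.740)
ex = (C−B)/|BC| = (-0.2652,0.9642); ey = (-0.9642,-0.2652)
P = B + 2.31·ex + 1.18·ey = (-0.3824,-1.8445)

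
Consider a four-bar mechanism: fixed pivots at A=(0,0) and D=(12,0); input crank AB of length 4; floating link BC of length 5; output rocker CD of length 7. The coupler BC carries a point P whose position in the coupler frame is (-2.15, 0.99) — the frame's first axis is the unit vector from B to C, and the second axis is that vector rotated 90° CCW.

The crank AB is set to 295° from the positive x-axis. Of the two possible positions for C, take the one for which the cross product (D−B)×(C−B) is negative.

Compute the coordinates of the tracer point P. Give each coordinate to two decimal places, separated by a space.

-0.26 -2.28

A=(0,0), D=(12.00,0)
B = A + 4.00·(cos295°, sin295°) = (1.6905, -3.6252)
|BD| = 10.9283
circle(B,5.00) ∩ circle(D,7.00): a=4.3661, h=2.4366
  candidates: C₊=(5.0011,0.1218) cross=26.628; C₋=(6.6176,-4.4755) cross=-26.628
  mode - wants cross < 0 → take C=(6.6176,-4.4755) (cross=-26.628)
ex = (C−B)/|BC| = (0.9854,-0.1701); ey = (0.1701,0.9854)
P = B + -2.15·ex + 0.99·ey = (-0.2599,-2.2840)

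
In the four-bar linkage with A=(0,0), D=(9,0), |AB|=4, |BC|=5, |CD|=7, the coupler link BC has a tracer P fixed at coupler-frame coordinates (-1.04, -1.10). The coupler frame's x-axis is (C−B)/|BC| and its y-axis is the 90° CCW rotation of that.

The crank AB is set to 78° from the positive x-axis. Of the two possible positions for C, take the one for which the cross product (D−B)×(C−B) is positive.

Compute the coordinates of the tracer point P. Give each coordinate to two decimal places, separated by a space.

0.34 2.48

A=(0,0), D=(9.00,0)
B = A + 4.00·(cos78°, sin78°) = (0.8316, 3.9126)
|BD| = 9.0571
circle(B,5.00) ∩ circle(D,7.00): a=3.2036, h=3.8389
  candidates: C₊=(5.3793,5.9908) cross=34.769; C₋=(2.0625,-0.9335) cross=-34.769
  mode + wants cross > 0 → take C=(5.3793,5.9908) (cross=34.769)
ex = (C−B)/|BC| = (0.9095,0.4157); ey = (-0.4157,0.9095)
P = B + -1.04·ex + -1.10·ey = (0.3430,2.4798)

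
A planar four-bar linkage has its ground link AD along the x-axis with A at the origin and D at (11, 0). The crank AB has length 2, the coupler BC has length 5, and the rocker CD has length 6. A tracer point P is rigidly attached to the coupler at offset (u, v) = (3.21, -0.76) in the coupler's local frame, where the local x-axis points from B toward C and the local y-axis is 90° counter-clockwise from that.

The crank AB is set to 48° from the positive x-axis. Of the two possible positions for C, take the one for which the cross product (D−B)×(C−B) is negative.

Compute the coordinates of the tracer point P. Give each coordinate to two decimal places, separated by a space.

A=(0,0), D=(11.00,0)
B = A + 2.00·(cos48°, sin48°) = (1.3383, 1.4863)
|BD| = 9.7754
circle(B,5.00) ∩ circle(D,6.00): a=4.3251, h=2.5088
  candidates: C₊=(5.9945,3.3083) cross=24.524; C₋=(5.2316,-1.6509) cross=-24.524
  mode - wants cross < 0 → take C=(5.2316,-1.6509) (cross=-24.524)
ex = (C−B)/|BC| = (0.7787,-0.6274); ey = (0.6274,0.7787)
P = B + 3.21·ex + -0.76·ey = (3.3609,-1.1196)

3.36 -1.12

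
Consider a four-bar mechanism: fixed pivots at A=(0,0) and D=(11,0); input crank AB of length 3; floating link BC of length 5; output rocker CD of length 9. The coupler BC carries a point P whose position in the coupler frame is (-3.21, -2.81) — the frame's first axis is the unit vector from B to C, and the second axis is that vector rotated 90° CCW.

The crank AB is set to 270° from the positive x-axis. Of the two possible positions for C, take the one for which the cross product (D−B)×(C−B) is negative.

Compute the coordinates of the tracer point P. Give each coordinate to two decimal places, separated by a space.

A=(0,0), D=(11.00,0)
B = A + 3.00·(cos270°, sin270°) = (-0.0000, -3.0000)
|BD| = 11.4018
circle(B,5.00) ∩ circle(D,9.00): a=3.2451, h=3.8038
  candidates: C₊=(2.1299,1.5237) cross=43.370; C₋=(4.1316,-5.8160) cross=-43.370
  mode - wants cross < 0 → take C=(4.1316,-5.8160) (cross=-43.370)
ex = (C−B)/|BC| = (0.8263,-0.5632); ey = (0.5632,0.8263)
P = B + -3.21·ex + -2.81·ey = (-4.2351,-3.5141)

-4.24 -3.51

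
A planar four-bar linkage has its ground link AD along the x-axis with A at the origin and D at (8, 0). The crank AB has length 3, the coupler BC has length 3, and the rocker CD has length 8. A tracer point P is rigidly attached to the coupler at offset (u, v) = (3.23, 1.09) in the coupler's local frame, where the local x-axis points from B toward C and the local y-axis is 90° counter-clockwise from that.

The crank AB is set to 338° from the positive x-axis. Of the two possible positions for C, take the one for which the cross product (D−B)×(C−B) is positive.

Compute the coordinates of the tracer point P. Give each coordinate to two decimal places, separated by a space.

A=(0,0), D=(8.00,0)
B = A + 3.00·(cos338°, sin338°) = (2.7816, -1.1238)
|BD| = 5.3381
circle(B,3.00) ∩ circle(D,8.00): a=-2.4826, h=1.6842
  candidates: C₊=(0.0000,0.0000) cross=8.991; C₋=(0.7092,-3.2930) cross=-8.991
  mode + wants cross > 0 → take C=(0.0000,0.0000) (cross=8.991)
ex = (C−B)/|BC| = (-0.9272,0.3746); ey = (-0.3746,-0.9272)
P = B + 3.23·ex + 1.09·ey = (-0.6216,-0.9245)

-0.62 -0.92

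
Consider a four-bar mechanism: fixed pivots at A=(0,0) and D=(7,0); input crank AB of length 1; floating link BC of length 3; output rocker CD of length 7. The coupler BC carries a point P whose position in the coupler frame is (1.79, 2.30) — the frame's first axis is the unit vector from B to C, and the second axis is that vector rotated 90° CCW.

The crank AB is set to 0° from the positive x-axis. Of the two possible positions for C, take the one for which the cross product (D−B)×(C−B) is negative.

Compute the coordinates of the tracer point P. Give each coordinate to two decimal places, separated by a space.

3.09 -2.03

A=(0,0), D=(7.00,0)
B = A + 1.00·(cos0°, sin0°) = (1.0000, 0.0000)
|BD| = 6.0000
circle(B,3.00) ∩ circle(D,7.00): a=-0.3333, h=2.9814
  candidates: C₊=(0.6667,2.9814) cross=17.889; C₋=(0.6667,-2.9814) cross=-17.889
  mode - wants cross < 0 → take C=(0.6667,-2.9814) (cross=-17.889)
ex = (C−B)/|BC| = (-0.1111,-0.9938); ey = (0.9938,-0.1111)
P = B + 1.79·ex + 2.30·ey = (3.0869,-2.0345)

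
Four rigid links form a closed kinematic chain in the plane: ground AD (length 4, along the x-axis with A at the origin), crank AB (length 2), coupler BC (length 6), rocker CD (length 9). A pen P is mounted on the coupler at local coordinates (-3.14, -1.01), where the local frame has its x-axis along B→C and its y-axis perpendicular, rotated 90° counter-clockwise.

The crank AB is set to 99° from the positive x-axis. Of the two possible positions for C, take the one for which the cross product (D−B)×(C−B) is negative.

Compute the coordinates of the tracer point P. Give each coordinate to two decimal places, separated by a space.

1.34 4.83

A=(0,0), D=(4.00,0)
B = A + 2.00·(cos99°, sin99°) = (-0.3129, 1.9754)
|BD| = 4.7437
circle(B,6.00) ∩ circle(D,9.00): a=-2.3712, h=5.5116
  candidates: C₊=(-0.1736,7.9738) cross=26.145; C₋=(-4.7639,-2.0481) cross=-26.145
  mode - wants cross < 0 → take C=(-4.7639,-2.0481) (cross=-26.145)
ex = (C−B)/|BC| = (-0.7418,-0.6706); ey = (0.6706,-0.7418)
P = B + -3.14·ex + -1.01·ey = (1.3392,4.8303)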